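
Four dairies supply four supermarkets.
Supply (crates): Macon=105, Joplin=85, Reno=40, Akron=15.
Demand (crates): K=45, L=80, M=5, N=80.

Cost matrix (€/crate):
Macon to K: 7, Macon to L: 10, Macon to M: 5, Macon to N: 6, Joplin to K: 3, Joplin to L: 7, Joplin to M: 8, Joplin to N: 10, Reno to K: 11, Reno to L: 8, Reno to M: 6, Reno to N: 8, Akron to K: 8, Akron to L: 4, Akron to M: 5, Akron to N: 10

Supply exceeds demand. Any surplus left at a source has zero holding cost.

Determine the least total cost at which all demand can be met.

An optimal shipping plan:
  Macon->M: 5 × €5 = €25
  Macon->N: 80 × €6 = €480
  Joplin->K: 45 × €3 = €135
  Joplin->L: 40 × €7 = €280
  Reno->L: 25 × €8 = €200
  Akron->L: 15 × €4 = €60
Total = 25 + 480 + 135 + 280 + 200 + 60 = €1180.
(Supply check: Macon ships 85; Joplin ships 85; Reno ships 25; Akron ships 15.)

1180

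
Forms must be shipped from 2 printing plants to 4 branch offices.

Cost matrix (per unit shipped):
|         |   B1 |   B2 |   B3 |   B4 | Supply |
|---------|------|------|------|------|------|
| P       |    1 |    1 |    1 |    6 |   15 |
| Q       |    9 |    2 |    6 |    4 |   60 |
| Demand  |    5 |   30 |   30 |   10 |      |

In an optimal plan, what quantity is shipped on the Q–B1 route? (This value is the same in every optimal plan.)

The minimum-cost plan:
  P→B1: 5 × 1 = 5
  P→B3: 10 × 1 = 10
  Q→B2: 30 × 2 = 60
  Q→B3: 20 × 6 = 120
  Q→B4: 10 × 4 = 40
Total cost = 235.
The route Q→B1 is not used.

0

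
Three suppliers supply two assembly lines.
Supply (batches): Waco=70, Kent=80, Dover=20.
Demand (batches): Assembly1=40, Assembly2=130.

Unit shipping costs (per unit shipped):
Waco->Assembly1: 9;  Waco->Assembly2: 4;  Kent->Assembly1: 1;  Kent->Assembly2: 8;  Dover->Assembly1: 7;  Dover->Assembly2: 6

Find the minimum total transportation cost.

760

An optimal shipping plan:
  Waco->Assembly2: 70 batches
  Kent->Assembly1: 40 batches
  Kent->Assembly2: 40 batches
  Dover->Assembly2: 20 batches
Total cost = 760.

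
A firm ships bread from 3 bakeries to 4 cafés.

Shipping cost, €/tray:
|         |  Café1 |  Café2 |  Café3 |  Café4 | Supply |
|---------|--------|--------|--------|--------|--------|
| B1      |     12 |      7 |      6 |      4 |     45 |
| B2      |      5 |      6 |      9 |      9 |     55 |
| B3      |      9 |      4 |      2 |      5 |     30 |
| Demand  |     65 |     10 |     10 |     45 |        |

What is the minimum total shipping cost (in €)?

605

A cheapest plan:
  B1 to Café4: 45 × €4 = €180
  B2 to Café1: 55 × €5 = €275
  B3 to Café1: 10 × €9 = €90
  B3 to Café2: 10 × €4 = €40
  B3 to Café3: 10 × €2 = €20
Total = 180 + 275 + 90 + 40 + 20 = €605.
(Supply check: B1 ships 45; B2 ships 55; B3 ships 30.)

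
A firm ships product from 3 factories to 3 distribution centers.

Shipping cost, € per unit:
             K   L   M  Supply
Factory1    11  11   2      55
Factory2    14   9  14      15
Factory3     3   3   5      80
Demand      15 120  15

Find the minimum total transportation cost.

A cheapest plan:
  Factory1 to L: 40 × €11 = €440
  Factory1 to M: 15 × €2 = €30
  Factory2 to L: 15 × €9 = €135
  Factory3 to K: 15 × €3 = €45
  Factory3 to L: 65 × €3 = €195
Total = 440 + 30 + 135 + 45 + 195 = €845.

845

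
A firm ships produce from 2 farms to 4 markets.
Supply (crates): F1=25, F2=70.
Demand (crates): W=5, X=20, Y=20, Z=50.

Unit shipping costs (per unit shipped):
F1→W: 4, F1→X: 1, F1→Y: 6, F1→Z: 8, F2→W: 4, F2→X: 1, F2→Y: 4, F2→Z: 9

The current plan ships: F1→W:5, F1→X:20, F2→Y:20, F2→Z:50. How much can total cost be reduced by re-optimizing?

Current plan cost = 5·4 + 20·1 + 20·4 + 50·9 = 570.
Optimal plan:
  F1→Z: 25 × 8 = 200
  F2→W: 5 × 4 = 20
  F2→X: 20 × 1 = 20
  F2→Y: 20 × 4 = 80
  F2→Z: 25 × 9 = 225
Optimal cost = 545.
Saving = 570 − 545 = 25.

25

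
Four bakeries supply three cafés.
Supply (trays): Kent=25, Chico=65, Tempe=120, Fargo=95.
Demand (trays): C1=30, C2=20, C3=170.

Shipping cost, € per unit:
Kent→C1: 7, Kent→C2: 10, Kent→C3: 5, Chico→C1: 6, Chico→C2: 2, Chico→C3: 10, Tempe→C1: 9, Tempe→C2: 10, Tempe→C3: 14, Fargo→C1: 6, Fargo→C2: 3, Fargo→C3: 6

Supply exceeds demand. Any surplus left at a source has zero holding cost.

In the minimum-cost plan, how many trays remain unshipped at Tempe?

85

An optimal plan:
  Kent to C3: 25 × €5 = €125
  Chico to C2: 20 × €2 = €40
  Chico to C3: 45 × €10 = €450
  Tempe to C1: 30 × €9 = €270
  Tempe to C3: 5 × €14 = €70
  Fargo to C3: 95 × €6 = €570
Total cost = €1525.
Tempe ships 35 of its 120, leaving 85.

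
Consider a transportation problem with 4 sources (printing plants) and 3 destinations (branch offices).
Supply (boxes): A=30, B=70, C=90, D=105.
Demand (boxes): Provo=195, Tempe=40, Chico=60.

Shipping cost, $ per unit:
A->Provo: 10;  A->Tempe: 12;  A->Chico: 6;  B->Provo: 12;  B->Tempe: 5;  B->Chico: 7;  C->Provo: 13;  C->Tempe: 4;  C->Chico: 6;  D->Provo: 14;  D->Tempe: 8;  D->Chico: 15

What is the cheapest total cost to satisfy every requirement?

3020

An optimal shipping plan:
  A->Provo: 30 boxes
  B->Provo: 60 boxes
  B->Chico: 10 boxes
  C->Tempe: 40 boxes
  C->Chico: 50 boxes
  D->Provo: 105 boxes
Total cost = $3020.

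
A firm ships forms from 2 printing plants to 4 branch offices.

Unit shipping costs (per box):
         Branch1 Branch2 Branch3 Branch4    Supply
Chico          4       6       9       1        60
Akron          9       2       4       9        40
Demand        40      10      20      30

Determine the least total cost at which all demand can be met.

An optimal shipping plan:
  Chico->Branch1: 30 × 4 = 120
  Chico->Branch4: 30 × 1 = 30
  Akron->Branch1: 10 × 9 = 90
  Akron->Branch2: 10 × 2 = 20
  Akron->Branch3: 20 × 4 = 80
Total = 120 + 30 + 90 + 20 + 80 = 340.

340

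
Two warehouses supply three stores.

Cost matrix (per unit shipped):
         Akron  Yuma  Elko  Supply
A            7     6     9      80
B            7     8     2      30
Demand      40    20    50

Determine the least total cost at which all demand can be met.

640

Optimal allocation:
  A→Akron: 40 units
  A→Yuma: 20 units
  A→Elko: 20 units
  B→Elko: 30 units
Total cost = 640.
(Supply check: A ships 80; B ships 30.)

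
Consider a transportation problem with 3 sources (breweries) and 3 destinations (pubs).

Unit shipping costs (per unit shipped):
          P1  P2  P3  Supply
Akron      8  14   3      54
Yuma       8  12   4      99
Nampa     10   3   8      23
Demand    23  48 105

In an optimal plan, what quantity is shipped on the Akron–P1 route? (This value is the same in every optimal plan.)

0

The minimum-cost plan:
  Akron→P3: 54 × 3 = 162
  Yuma→P1: 23 × 8 = 184
  Yuma→P2: 25 × 12 = 300
  Yuma→P3: 51 × 4 = 204
  Nampa→P2: 23 × 3 = 69
Total cost = 919.
The route Akron→P1 is not used.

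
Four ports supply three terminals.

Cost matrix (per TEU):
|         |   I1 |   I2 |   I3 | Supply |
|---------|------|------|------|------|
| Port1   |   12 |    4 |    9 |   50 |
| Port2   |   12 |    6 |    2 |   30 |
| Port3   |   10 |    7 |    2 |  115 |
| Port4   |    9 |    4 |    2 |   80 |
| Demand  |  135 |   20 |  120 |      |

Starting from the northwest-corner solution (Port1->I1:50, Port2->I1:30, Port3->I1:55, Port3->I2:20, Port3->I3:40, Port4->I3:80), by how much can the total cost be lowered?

Current plan cost = 50·12 + 30·12 + 55·10 + 20·7 + 40·2 + 80·2 = 1890.
Optimal plan:
  Port1 to I1: 30 × 12 = 360
  Port1 to I2: 20 × 4 = 80
  Port2 to I3: 30 × 2 = 60
  Port3 to I1: 25 × 10 = 250
  Port3 to I3: 90 × 2 = 180
  Port4 to I1: 80 × 9 = 720
Optimal cost = 1650.
Saving = 1890 − 1650 = 240.

240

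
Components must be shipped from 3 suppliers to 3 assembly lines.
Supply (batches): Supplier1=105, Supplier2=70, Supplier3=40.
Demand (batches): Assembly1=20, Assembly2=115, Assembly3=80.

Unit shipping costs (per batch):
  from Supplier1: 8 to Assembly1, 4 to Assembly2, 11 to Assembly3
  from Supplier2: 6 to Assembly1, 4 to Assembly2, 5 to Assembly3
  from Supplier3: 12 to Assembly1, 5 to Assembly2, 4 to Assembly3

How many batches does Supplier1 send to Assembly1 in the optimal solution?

0

Solving gives:
  Supplier1–Assembly2: 105 × 4 = 420
  Supplier2–Assembly1: 20 × 6 = 120
  Supplier2–Assembly2: 10 × 4 = 40
  Supplier2–Assembly3: 40 × 5 = 200
  Supplier3–Assembly3: 40 × 4 = 160
Total cost = 940.
The route Supplier1→Assembly1 is not used.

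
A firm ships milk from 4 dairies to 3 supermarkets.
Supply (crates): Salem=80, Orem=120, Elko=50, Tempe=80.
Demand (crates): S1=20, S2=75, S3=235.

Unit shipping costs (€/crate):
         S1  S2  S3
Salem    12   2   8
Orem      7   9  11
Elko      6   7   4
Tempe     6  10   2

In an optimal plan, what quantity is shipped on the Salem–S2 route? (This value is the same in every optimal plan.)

The minimum-cost plan:
  Salem→S2: 75 crates
  Salem→S3: 5 crates
  Orem→S1: 20 crates
  Orem→S3: 100 crates
  Elko→S3: 50 crates
  Tempe→S3: 80 crates
Total cost = €1790.
So Salem→S2 carries 75 crates.

75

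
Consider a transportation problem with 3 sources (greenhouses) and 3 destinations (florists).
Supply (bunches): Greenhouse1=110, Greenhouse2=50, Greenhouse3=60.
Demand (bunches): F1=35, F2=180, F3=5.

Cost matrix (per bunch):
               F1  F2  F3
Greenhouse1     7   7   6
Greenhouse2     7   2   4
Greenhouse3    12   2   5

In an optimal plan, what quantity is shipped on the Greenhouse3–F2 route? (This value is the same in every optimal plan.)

60

The minimum-cost plan:
  Greenhouse1 to F1: 35 × 7 = 245
  Greenhouse1 to F2: 70 × 7 = 490
  Greenhouse1 to F3: 5 × 6 = 30
  Greenhouse2 to F2: 50 × 2 = 100
  Greenhouse3 to F2: 60 × 2 = 120
Total cost = 985.
So Greenhouse3→F2 carries 60 bunches.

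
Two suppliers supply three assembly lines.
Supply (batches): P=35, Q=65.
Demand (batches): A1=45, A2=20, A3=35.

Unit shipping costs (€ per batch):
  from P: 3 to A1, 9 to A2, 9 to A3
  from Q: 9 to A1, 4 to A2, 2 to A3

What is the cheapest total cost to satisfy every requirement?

345

An optimal shipping plan:
  P→A1: 35 × €3 = €105
  Q→A1: 10 × €9 = €90
  Q→A2: 20 × €4 = €80
  Q→A3: 35 × €2 = €70
Total = 105 + 90 + 80 + 70 = €345.
(Supply check: P ships 35; Q ships 65.)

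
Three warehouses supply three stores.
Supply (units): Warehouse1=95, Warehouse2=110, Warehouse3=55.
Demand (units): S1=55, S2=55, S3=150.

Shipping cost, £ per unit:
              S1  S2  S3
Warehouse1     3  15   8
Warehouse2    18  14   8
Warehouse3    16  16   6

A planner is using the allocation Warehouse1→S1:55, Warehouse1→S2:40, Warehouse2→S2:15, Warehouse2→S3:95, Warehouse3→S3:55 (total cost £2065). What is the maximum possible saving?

Current plan cost = 55·3 + 40·15 + 15·14 + 95·8 + 55·6 = £2065.
Optimal plan:
  Warehouse1→S1: 55 × £3 = £165
  Warehouse1→S3: 40 × £8 = £320
  Warehouse2→S2: 55 × £14 = £770
  Warehouse2→S3: 55 × £8 = £440
  Warehouse3→S3: 55 × £6 = £330
Optimal cost = £2025.
Saving = 2065 − 2025 = £40.

40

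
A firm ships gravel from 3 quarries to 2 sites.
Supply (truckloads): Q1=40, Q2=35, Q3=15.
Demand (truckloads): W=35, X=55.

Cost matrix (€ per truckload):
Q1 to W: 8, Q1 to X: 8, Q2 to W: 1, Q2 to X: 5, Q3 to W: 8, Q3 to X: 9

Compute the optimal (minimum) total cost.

Optimal allocation:
  Q1→X: 40 × €8 = €320
  Q2→W: 35 × €1 = €35
  Q3→X: 15 × €9 = €135
Total = 320 + 35 + 135 = €490.
(Supply check: Q1 ships 40; Q2 ships 35; Q3 ships 15.)

490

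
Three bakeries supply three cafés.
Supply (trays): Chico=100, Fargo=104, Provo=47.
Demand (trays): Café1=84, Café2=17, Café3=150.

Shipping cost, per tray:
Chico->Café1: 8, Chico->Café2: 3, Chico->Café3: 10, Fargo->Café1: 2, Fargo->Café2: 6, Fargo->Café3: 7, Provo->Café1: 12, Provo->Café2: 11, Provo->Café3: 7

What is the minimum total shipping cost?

1518

A cheapest plan:
  Chico->Café2: 17 × 3 = 51
  Chico->Café3: 83 × 10 = 830
  Fargo->Café1: 84 × 2 = 168
  Fargo->Café3: 20 × 7 = 140
  Provo->Café3: 47 × 7 = 329
Total = 51 + 830 + 168 + 140 + 329 = 1518.
(Supply check: Chico ships 100; Fargo ships 104; Provo ships 47.)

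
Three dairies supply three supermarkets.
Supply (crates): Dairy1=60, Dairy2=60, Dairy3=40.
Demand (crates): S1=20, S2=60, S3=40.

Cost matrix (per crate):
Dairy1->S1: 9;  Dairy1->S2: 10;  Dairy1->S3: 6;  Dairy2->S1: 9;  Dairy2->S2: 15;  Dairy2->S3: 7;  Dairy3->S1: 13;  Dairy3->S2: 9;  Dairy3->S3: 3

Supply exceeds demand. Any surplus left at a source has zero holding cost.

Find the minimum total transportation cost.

One minimum-cost allocation:
  Dairy1–S2: 60 × 10 = 600
  Dairy2–S1: 20 × 9 = 180
  Dairy3–S3: 40 × 3 = 120
Total = 600 + 180 + 120 = 900.

900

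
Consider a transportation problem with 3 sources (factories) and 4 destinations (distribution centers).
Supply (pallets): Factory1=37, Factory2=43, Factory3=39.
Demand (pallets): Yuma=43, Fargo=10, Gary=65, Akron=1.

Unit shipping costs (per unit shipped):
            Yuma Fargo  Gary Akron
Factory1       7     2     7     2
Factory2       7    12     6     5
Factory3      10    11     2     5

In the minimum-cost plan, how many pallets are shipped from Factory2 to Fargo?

0

Solving gives:
  Factory1->Yuma: 26 × 7 = 182
  Factory1->Fargo: 10 × 2 = 20
  Factory1->Akron: 1 × 2 = 2
  Factory2->Yuma: 17 × 7 = 119
  Factory2->Gary: 26 × 6 = 156
  Factory3->Gary: 39 × 2 = 78
Total cost = 557.
The route Factory2→Fargo is not used.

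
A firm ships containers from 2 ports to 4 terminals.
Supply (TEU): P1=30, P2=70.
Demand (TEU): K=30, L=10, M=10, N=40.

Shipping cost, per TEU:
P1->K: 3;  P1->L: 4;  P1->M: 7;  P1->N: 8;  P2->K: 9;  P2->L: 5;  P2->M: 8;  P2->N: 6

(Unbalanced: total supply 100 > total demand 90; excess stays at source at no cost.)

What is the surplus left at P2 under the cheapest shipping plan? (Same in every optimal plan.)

An optimal plan:
  P1–K: 30 × 3 = 90
  P2–L: 10 × 5 = 50
  P2–M: 10 × 8 = 80
  P2–N: 40 × 6 = 240
Total cost = 460.
P2 ships 60 of its 70, leaving 10.

10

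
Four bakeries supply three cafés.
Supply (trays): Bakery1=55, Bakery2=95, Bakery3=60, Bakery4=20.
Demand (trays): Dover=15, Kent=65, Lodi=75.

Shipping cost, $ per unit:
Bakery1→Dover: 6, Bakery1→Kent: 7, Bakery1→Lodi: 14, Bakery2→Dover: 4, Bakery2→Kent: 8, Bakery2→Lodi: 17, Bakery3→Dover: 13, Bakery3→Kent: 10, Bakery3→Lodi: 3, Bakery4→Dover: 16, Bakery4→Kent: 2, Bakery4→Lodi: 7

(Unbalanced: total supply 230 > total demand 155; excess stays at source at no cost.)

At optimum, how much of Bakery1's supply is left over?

Minimum-cost shipments:
  Bakery1 to Kent: 55 × $7 = $385
  Bakery2 to Dover: 15 × $4 = $60
  Bakery2 to Kent: 5 × $8 = $40
  Bakery3 to Lodi: 60 × $3 = $180
  Bakery4 to Kent: 5 × $2 = $10
  Bakery4 to Lodi: 15 × $7 = $105
Total cost = $780.
Bakery1 ships 55 of its 55, leaving 0.

0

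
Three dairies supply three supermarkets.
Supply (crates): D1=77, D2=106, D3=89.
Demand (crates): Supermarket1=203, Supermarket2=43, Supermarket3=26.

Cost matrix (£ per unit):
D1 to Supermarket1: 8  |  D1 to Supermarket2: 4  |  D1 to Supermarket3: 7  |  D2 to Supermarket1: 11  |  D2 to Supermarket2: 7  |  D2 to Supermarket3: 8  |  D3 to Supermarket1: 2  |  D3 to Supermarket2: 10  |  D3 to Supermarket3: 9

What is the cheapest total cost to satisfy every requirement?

1710

One minimum-cost allocation:
  D1–Supermarket1: 34 × £8 = £272
  D1–Supermarket2: 43 × £4 = £172
  D2–Supermarket1: 80 × £11 = £880
  D2–Supermarket3: 26 × £8 = £208
  D3–Supermarket1: 89 × £2 = £178
Total = 272 + 172 + 880 + 208 + 178 = £1710.
(Supply check: D1 ships 77; D2 ships 106; D3 ships 89.)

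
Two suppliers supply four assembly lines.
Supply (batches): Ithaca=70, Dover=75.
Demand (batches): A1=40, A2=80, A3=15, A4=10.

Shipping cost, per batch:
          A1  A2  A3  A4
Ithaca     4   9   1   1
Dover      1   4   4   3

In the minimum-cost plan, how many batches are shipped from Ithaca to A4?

10

The minimum-cost plan:
  Ithaca->A1: 40 × 4 = 160
  Ithaca->A2: 5 × 9 = 45
  Ithaca->A3: 15 × 1 = 15
  Ithaca->A4: 10 × 1 = 10
  Dover->A2: 75 × 4 = 300
Total cost = 530.
So Ithaca→A4 carries 10 batches.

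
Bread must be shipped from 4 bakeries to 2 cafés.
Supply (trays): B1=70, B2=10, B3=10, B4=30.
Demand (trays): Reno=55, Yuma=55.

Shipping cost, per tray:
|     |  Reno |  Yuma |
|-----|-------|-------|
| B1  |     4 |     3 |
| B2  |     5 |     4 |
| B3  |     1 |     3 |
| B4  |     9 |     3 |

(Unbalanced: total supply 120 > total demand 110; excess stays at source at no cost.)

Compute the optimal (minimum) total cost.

One minimum-cost allocation:
  B1->Reno: 45 × 4 = 180
  B1->Yuma: 25 × 3 = 75
  B3->Reno: 10 × 1 = 10
  B4->Yuma: 30 × 3 = 90
Total = 180 + 75 + 10 + 90 = 355.
(Supply check: B1 ships 70; B2 ships 0; B3 ships 10; B4 ships 30.)

355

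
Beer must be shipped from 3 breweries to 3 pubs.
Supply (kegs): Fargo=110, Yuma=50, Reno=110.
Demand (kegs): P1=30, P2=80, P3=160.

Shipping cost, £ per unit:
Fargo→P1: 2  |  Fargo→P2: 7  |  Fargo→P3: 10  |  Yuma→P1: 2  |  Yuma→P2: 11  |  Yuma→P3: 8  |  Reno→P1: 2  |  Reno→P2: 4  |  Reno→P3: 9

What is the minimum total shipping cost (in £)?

1850

An optimal shipping plan:
  Fargo–P1: 30 × £2 = £60
  Fargo–P3: 80 × £10 = £800
  Yuma–P3: 50 × £8 = £400
  Reno–P2: 80 × £4 = £320
  Reno–P3: 30 × £9 = £270
Total = 60 + 800 + 400 + 320 + 270 = £1850.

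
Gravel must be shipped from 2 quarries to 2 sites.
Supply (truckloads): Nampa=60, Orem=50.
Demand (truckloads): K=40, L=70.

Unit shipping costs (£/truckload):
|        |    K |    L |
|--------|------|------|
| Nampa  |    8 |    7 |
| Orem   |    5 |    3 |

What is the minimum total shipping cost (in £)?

610

Optimal allocation:
  Nampa->K: 40 × £8 = £320
  Nampa->L: 20 × £7 = £140
  Orem->L: 50 × £3 = £150
Total = 320 + 140 + 150 = £610.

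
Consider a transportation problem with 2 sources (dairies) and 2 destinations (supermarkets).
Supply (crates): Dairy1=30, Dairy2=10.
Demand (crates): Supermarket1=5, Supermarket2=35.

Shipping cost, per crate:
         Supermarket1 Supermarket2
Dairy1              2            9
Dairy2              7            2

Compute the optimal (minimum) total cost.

255

An optimal shipping plan:
  Dairy1 to Supermarket1: 5 crates
  Dairy1 to Supermarket2: 25 crates
  Dairy2 to Supermarket2: 10 crates
Total cost = 255.
(Supply check: Dairy1 ships 30; Dairy2 ships 10.)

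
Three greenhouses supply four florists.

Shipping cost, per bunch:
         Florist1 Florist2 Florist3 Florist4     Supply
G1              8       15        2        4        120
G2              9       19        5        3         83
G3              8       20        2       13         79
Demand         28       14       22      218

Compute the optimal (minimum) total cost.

1472

Optimal allocation:
  G1 to Florist4: 120 bunches
  G2 to Florist4: 83 bunches
  G3 to Florist1: 28 bunches
  G3 to Florist2: 14 bunches
  G3 to Florist3: 22 bunches
  G3 to Florist4: 15 bunches
Total cost = 1472.
(Supply check: G1 ships 120; G2 ships 83; G3 ships 79.)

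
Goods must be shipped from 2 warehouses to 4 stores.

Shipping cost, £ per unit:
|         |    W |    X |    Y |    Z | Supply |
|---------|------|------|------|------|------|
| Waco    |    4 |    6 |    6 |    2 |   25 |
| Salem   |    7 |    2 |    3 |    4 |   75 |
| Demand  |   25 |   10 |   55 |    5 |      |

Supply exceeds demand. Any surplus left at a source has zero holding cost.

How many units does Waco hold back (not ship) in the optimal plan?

Minimum-cost shipments:
  Waco->W: 25 units
  Salem->X: 10 units
  Salem->Y: 55 units
  Salem->Z: 5 units
Total cost = £305.
Waco ships 25 of its 25, leaving 0.

0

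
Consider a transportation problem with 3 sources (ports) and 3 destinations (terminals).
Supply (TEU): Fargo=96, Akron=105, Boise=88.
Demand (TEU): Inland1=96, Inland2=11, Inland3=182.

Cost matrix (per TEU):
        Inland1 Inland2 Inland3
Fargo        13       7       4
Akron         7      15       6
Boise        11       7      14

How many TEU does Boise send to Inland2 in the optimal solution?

Solving gives:
  Fargo→Inland3: 96 TEU
  Akron→Inland1: 19 TEU
  Akron→Inland3: 86 TEU
  Boise→Inland1: 77 TEU
  Boise→Inland2: 11 TEU
Total cost = 1957.
So Boise→Inland2 carries 11 TEU.

11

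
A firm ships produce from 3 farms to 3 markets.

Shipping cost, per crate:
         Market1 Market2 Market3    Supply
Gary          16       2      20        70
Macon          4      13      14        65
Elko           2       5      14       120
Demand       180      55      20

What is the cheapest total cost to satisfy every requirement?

An optimal shipping plan:
  Gary->Market2: 55 × 2 = 110
  Gary->Market3: 15 × 20 = 300
  Macon->Market1: 60 × 4 = 240
  Macon->Market3: 5 × 14 = 70
  Elko->Market1: 120 × 2 = 240
Total = 110 + 300 + 240 + 70 + 240 = 960.

960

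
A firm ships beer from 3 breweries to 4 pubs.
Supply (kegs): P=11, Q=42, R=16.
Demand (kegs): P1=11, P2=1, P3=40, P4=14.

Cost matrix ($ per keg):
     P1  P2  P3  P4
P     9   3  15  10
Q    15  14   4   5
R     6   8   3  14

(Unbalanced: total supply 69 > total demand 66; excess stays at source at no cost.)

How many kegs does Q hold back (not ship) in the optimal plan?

0

An optimal plan:
  P to P1: 7 kegs
  P to P2: 1 kegs
  Q to P3: 28 kegs
  Q to P4: 14 kegs
  R to P1: 4 kegs
  R to P3: 12 kegs
Total cost = $308.
Q ships 42 of its 42, leaving 0.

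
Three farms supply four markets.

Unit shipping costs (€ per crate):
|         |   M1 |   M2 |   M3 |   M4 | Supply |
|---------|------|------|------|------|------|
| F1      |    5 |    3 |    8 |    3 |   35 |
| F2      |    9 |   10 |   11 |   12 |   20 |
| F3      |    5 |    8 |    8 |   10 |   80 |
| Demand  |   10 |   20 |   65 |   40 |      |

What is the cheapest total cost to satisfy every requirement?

Optimal allocation:
  F1->M4: 35 crates
  F2->M2: 20 crates
  F3->M1: 10 crates
  F3->M3: 65 crates
  F3->M4: 5 crates
Total cost = €925.

925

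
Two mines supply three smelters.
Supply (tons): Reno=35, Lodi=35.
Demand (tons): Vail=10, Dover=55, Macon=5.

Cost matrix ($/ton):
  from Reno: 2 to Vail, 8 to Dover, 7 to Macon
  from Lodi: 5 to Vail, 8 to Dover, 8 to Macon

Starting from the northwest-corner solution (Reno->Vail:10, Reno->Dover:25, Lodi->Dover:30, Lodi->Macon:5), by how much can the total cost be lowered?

5

Current plan cost = 10·2 + 25·8 + 30·8 + 5·8 = $500.
Optimal plan:
  Reno→Vail: 10 tons
  Reno→Dover: 20 tons
  Reno→Macon: 5 tons
  Lodi→Dover: 35 tons
Optimal cost = $495.
Saving = 500 − 495 = $5.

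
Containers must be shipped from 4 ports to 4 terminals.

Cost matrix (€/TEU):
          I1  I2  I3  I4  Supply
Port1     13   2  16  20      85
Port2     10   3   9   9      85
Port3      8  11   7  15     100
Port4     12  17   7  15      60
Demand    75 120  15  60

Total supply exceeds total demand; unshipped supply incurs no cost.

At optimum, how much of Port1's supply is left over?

0

Minimum-cost shipments:
  Port1→I2: 85 × €2 = €170
  Port2→I2: 35 × €3 = €105
  Port2→I4: 50 × €9 = €450
  Port3→I1: 75 × €8 = €600
  Port3→I3: 15 × €7 = €105
  Port4→I4: 10 × €15 = €150
Total cost = €1580.
Port1 ships 85 of its 85, leaving 0.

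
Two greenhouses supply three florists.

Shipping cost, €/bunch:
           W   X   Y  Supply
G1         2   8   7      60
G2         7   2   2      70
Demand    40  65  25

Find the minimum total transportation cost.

A cheapest plan:
  G1->W: 40 × €2 = €80
  G1->Y: 20 × €7 = €140
  G2->X: 65 × €2 = €130
  G2->Y: 5 × €2 = €10
Total = 80 + 140 + 130 + 10 = €360.
(Supply check: G1 ships 60; G2 ships 70.)

360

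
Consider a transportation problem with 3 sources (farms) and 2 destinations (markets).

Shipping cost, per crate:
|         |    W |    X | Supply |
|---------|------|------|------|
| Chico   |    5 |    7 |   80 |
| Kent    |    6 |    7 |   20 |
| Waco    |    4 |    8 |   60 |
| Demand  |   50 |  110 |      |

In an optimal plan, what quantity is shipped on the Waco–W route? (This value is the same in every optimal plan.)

50

Solving gives:
  Chico–X: 80 × 7 = 560
  Kent–X: 20 × 7 = 140
  Waco–W: 50 × 4 = 200
  Waco–X: 10 × 8 = 80
Total cost = 980.
So Waco→W carries 50 crates.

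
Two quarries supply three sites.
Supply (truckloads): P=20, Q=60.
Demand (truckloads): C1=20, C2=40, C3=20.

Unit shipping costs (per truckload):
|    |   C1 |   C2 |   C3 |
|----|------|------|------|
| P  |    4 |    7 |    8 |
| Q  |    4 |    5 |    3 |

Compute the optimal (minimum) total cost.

A cheapest plan:
  P to C1: 20 × 4 = 80
  Q to C2: 40 × 5 = 200
  Q to C3: 20 × 3 = 60
Total = 80 + 200 + 60 = 340.
(Supply check: P ships 20; Q ships 60.)

340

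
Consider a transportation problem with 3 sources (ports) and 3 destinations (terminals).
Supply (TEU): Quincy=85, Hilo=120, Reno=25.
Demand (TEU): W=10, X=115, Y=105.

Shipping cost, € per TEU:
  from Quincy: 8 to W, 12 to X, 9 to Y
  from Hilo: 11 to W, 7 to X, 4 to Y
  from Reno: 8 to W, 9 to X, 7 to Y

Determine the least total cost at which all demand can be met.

An optimal shipping plan:
  Quincy to W: 10 TEU
  Quincy to X: 75 TEU
  Hilo to X: 15 TEU
  Hilo to Y: 105 TEU
  Reno to X: 25 TEU
Total cost = €1730.

1730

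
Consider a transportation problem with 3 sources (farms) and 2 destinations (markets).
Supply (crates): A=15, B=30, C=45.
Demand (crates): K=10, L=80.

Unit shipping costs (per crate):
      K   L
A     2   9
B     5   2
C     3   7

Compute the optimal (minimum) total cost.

440

An optimal shipping plan:
  A to K: 10 × 2 = 20
  A to L: 5 × 9 = 45
  B to L: 30 × 2 = 60
  C to L: 45 × 7 = 315
Total = 20 + 45 + 60 + 315 = 440.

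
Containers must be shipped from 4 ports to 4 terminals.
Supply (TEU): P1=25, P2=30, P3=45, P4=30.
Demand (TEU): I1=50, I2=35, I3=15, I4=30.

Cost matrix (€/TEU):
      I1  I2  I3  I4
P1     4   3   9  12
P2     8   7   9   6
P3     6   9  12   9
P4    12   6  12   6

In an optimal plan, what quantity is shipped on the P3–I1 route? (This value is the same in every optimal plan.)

The minimum-cost plan:
  P1–I1: 5 × €4 = €20
  P1–I2: 20 × €3 = €60
  P2–I3: 15 × €9 = €135
  P2–I4: 15 × €6 = €90
  P3–I1: 45 × €6 = €270
  P4–I2: 15 × €6 = €90
  P4–I4: 15 × €6 = €90
Total cost = €755.
So P3→I1 carries 45 TEU.

45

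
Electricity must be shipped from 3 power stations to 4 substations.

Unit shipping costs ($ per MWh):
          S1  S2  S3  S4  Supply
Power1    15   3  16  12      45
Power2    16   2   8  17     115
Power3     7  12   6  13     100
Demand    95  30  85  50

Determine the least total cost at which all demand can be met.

2010

One minimum-cost allocation:
  Power1–S4: 45 × $12 = $540
  Power2–S2: 30 × $2 = $60
  Power2–S3: 85 × $8 = $680
  Power3–S1: 95 × $7 = $665
  Power3–S4: 5 × $13 = $65
Total = 540 + 60 + 680 + 665 + 65 = $2010.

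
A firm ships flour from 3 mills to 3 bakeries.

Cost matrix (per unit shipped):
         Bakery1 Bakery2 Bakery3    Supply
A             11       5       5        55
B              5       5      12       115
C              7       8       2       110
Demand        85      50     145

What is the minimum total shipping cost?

An optimal shipping plan:
  A→Bakery2: 20 sacks
  A→Bakery3: 35 sacks
  B→Bakery1: 85 sacks
  B→Bakery2: 30 sacks
  C→Bakery3: 110 sacks
Total cost = 1070.
(Supply check: A ships 55; B ships 115; C ships 110.)

1070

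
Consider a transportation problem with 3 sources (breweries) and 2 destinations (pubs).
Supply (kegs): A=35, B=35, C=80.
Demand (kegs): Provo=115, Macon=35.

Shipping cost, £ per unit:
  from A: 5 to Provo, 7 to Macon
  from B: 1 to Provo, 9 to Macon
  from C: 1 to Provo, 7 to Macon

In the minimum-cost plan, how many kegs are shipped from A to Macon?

35

Solving gives:
  A–Macon: 35 × £7 = £245
  B–Provo: 35 × £1 = £35
  C–Provo: 80 × £1 = £80
Total cost = £360.
So A→Macon carries 35 kegs.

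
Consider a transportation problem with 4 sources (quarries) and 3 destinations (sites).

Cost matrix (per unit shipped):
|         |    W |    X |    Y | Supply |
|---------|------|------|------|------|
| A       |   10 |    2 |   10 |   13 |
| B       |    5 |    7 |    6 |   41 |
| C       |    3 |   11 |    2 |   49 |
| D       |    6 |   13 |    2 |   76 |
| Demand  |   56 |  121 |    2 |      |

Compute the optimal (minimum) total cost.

1377

An optimal shipping plan:
  A–X: 13 × 2 = 26
  B–X: 41 × 7 = 287
  C–W: 49 × 3 = 147
  D–W: 7 × 6 = 42
  D–X: 67 × 13 = 871
  D–Y: 2 × 2 = 4
Total = 26 + 287 + 147 + 42 + 871 + 4 = 1377.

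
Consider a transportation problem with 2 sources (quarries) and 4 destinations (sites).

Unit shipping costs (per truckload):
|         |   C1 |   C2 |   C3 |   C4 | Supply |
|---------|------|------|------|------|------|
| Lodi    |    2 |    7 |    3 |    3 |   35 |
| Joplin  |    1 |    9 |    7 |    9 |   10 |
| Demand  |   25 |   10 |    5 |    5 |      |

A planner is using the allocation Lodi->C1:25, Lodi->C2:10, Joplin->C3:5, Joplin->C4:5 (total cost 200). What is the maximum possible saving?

60

Current plan cost = 25·2 + 10·7 + 5·7 + 5·9 = 200.
Optimal plan:
  Lodi->C1: 15 truckloads
  Lodi->C2: 10 truckloads
  Lodi->C3: 5 truckloads
  Lodi->C4: 5 truckloads
  Joplin->C1: 10 truckloads
Optimal cost = 140.
Saving = 200 − 140 = 60.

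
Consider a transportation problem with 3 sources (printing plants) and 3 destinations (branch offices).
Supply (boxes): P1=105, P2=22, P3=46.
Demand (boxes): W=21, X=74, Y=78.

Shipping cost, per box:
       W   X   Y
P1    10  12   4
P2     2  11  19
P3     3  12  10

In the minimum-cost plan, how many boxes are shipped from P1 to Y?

Optimal shipments:
  P1->X: 27 boxes
  P1->Y: 78 boxes
  P2->W: 21 boxes
  P2->X: 1 boxes
  P3->X: 46 boxes
Total cost = 1241.
So P1→Y carries 78 boxes.

78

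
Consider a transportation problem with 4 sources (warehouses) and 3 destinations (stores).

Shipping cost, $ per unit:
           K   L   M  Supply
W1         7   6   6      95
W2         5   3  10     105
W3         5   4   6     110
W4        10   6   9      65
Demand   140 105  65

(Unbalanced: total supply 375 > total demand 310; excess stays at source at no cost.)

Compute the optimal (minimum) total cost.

1465

Optimal allocation:
  W1–K: 30 × $7 = $210
  W1–M: 65 × $6 = $390
  W2–L: 105 × $3 = $315
  W3–K: 110 × $5 = $550
Total = 210 + 390 + 315 + 550 = $1465.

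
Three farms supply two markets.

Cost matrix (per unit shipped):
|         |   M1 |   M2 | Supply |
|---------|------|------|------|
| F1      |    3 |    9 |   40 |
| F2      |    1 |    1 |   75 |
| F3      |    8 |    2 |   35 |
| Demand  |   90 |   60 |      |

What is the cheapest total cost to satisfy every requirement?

A cheapest plan:
  F1 to M1: 40 × 3 = 120
  F2 to M1: 50 × 1 = 50
  F2 to M2: 25 × 1 = 25
  F3 to M2: 35 × 2 = 70
Total = 120 + 50 + 25 + 70 = 265.

265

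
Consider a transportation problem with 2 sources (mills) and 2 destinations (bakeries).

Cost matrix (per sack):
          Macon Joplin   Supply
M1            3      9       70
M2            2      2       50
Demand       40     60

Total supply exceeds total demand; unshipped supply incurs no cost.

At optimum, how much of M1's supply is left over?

20

An optimal plan:
  M1->Macon: 40 sacks
  M1->Joplin: 10 sacks
  M2->Joplin: 50 sacks
Total cost = 310.
M1 ships 50 of its 70, leaving 20.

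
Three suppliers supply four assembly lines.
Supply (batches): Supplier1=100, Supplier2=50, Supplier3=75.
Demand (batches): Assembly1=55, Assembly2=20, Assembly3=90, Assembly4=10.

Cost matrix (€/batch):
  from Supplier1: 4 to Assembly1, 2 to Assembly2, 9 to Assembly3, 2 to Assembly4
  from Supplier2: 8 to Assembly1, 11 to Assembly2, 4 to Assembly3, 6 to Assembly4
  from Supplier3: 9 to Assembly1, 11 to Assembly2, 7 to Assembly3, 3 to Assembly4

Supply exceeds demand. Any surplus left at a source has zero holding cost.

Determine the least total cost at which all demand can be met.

760

A cheapest plan:
  Supplier1->Assembly1: 55 × €4 = €220
  Supplier1->Assembly2: 20 × €2 = €40
  Supplier1->Assembly4: 10 × €2 = €20
  Supplier2->Assembly3: 50 × €4 = €200
  Supplier3->Assembly3: 40 × €7 = €280
Total = 220 + 40 + 20 + 200 + 280 = €760.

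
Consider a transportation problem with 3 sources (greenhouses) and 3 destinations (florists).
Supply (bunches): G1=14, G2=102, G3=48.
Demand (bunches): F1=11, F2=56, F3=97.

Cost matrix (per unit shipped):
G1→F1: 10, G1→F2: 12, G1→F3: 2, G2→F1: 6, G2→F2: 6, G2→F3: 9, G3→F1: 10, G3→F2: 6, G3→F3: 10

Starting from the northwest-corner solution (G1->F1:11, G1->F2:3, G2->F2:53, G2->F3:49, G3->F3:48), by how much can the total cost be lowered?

208

Current plan cost = 11·10 + 3·12 + 53·6 + 49·9 + 48·10 = 1385.
Optimal plan:
  G1->F3: 14 × 2 = 28
  G2->F1: 11 × 6 = 66
  G2->F2: 8 × 6 = 48
  G2->F3: 83 × 9 = 747
  G3->F2: 48 × 6 = 288
Optimal cost = 1177.
Saving = 1385 − 1177 = 208.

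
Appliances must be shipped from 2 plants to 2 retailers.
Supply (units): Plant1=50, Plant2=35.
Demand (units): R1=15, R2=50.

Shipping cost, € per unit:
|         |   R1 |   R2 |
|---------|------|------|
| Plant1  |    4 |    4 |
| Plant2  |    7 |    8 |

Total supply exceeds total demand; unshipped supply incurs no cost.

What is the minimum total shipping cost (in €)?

A cheapest plan:
  Plant1->R2: 50 × €4 = €200
  Plant2->R1: 15 × €7 = €105
Total = 200 + 105 = €305.

305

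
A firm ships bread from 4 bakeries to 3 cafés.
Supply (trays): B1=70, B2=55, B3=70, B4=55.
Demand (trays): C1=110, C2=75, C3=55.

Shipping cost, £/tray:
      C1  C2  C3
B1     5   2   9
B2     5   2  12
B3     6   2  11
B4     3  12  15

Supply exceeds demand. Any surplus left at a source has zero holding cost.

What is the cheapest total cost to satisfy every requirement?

An optimal shipping plan:
  B1->C1: 10 × £5 = £50
  B1->C2: 5 × £2 = £10
  B1->C3: 55 × £9 = £495
  B2->C1: 45 × £5 = £225
  B3->C2: 70 × £2 = £140
  B4->C1: 55 × £3 = £165
Total = 50 + 10 + 495 + 225 + 140 + 165 = £1085.

1085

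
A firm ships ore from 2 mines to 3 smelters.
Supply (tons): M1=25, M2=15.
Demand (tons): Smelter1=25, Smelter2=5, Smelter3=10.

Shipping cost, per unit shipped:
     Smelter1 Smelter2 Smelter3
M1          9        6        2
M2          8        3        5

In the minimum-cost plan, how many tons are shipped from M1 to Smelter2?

0

Optimal shipments:
  M1 to Smelter1: 15 tons
  M1 to Smelter3: 10 tons
  M2 to Smelter1: 10 tons
  M2 to Smelter2: 5 tons
Total cost = 250.
The route M1→Smelter2 is not used.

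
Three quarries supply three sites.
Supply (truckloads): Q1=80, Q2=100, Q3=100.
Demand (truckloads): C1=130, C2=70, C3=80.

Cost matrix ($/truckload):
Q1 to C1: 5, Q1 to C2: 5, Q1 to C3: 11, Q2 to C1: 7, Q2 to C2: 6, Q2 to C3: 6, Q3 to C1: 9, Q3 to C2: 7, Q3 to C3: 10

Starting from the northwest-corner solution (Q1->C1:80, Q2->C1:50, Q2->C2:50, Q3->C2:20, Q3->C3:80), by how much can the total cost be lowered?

Current plan cost = 80·5 + 50·7 + 50·6 + 20·7 + 80·10 = $1990.
Optimal plan:
  Q1->C1: 80 × $5 = $400
  Q2->C1: 20 × $7 = $140
  Q2->C3: 80 × $6 = $480
  Q3->C1: 30 × $9 = $270
  Q3->C2: 70 × $7 = $490
Optimal cost = $1780.
Saving = 1990 − 1780 = $210.

210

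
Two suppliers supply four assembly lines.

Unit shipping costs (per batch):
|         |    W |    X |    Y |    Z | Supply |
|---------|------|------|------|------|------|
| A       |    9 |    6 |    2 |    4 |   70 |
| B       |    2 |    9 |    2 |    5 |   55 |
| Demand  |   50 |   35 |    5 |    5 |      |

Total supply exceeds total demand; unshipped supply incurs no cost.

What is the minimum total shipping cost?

340

An optimal shipping plan:
  A to X: 35 × 6 = 210
  A to Y: 5 × 2 = 10
  A to Z: 5 × 4 = 20
  B to W: 50 × 2 = 100
Total = 210 + 10 + 20 + 100 = 340.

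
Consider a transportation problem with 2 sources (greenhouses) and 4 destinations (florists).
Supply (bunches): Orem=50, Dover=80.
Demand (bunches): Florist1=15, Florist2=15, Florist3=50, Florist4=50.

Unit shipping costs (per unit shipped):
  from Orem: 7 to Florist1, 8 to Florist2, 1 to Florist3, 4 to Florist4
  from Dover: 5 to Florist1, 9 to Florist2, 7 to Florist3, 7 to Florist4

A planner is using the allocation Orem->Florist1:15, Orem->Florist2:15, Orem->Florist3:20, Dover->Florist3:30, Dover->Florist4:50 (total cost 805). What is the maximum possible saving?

Current plan cost = 15·7 + 15·8 + 20·1 + 30·7 + 50·7 = 805.
Optimal plan:
  Orem->Florist3: 50 × 1 = 50
  Dover->Florist1: 15 × 5 = 75
  Dover->Florist2: 15 × 9 = 135
  Dover->Florist4: 50 × 7 = 350
Optimal cost = 610.
Saving = 805 − 610 = 195.

195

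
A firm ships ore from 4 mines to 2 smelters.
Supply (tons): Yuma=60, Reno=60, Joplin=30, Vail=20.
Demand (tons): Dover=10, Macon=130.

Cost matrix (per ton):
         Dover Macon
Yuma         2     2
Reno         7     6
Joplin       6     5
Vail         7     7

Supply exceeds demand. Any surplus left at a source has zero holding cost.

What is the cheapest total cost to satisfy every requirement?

570

An optimal shipping plan:
  Yuma->Dover: 10 × 2 = 20
  Yuma->Macon: 50 × 2 = 100
  Reno->Macon: 50 × 6 = 300
  Joplin->Macon: 30 × 5 = 150
Total = 20 + 100 + 300 + 150 = 570.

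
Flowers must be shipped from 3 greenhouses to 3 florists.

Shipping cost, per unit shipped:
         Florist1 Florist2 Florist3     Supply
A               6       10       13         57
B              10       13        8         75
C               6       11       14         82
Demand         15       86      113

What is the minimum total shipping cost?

2111

A cheapest plan:
  A→Florist2: 19 × 10 = 190
  A→Florist3: 38 × 13 = 494
  B→Florist3: 75 × 8 = 600
  C→Florist1: 15 × 6 = 90
  C→Florist2: 67 × 11 = 737
Total = 190 + 494 + 600 + 90 + 737 = 2111.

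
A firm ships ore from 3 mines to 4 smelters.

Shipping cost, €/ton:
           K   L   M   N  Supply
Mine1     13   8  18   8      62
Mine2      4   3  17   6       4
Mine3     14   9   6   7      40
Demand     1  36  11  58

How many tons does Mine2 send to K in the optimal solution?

Solving gives:
  Mine1->L: 33 × €8 = €264
  Mine1->N: 29 × €8 = €232
  Mine2->K: 1 × €4 = €4
  Mine2->L: 3 × €3 = €9
  Mine3->M: 11 × €6 = €66
  Mine3->N: 29 × €7 = €203
Total cost = €778.
So Mine2→K carries 1 tons.

1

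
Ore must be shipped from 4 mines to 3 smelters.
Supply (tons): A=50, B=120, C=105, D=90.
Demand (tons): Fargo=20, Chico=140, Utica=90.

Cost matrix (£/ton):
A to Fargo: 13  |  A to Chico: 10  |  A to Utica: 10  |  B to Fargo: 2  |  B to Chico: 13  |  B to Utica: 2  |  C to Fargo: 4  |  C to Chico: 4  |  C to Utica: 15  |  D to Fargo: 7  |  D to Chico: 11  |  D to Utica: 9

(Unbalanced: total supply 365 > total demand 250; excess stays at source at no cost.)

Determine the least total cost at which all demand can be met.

990

One minimum-cost allocation:
  A->Chico: 35 × £10 = £350
  B->Fargo: 20 × £2 = £40
  B->Utica: 90 × £2 = £180
  C->Chico: 105 × £4 = £420
Total = 350 + 40 + 180 + 420 = £990.
(Supply check: A ships 35; B ships 110; C ships 105; D ships 0.)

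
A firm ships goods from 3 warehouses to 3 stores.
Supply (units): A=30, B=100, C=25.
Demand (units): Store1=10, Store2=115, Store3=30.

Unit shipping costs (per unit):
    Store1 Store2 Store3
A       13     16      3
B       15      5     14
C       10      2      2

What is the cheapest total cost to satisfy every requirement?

720

An optimal shipping plan:
  A–Store3: 30 units
  B–Store2: 100 units
  C–Store1: 10 units
  C–Store2: 15 units
Total cost = 720.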